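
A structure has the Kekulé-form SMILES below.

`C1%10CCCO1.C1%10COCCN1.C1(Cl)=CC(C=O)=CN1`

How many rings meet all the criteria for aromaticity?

The SMILES encodes a five-membered saturated ring of four carbons and one oxygen; a six-membered saturated ring with an oxygen and an N–H nitrogen at positions 1 and 4; a five-membered ring of four carbons and one nitrogen bearing a hydrogen, with two C=C double bonds.
The 5-membered ring with one oxygen has only sp³ atoms, so it is not fully conjugated — not aromatic (tetrahydrofuran).
The 6-membered ring with one oxygen and one N–H (1,4) has only sp³ atoms, so it is not fully conjugated — not aromatic (morpholine).
The 5-membered ring with one N–H is fully conjugated (every ring atom contributes a p orbital); 2 ring double bonds (4 π electrons) plus a heteroatom lone pair (2) give 6 π electrons. That satisfies 4n+2 with n=1, so it is aromatic (pyrrole).
1 of the 3 rings is aromatic. Total: 1.

1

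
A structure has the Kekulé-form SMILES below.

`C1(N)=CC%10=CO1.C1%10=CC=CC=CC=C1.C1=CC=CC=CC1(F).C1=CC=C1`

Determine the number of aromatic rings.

1

The SMILES encodes a five-membered ring of four carbons and one oxygen, with two C=C double bonds; an eight-membered carbon ring with four alternating C=C double bonds; a seven-membered carbon ring with three C=C double bonds and one sp³ carbon; a four-membered carbon ring with two alternating C=C double bonds.
The 5-membered ring with one oxygen is planar and fully conjugated; 2 ring double bonds (4 π electrons) plus a heteroatom lone pair (2) give 6 π electrons. 6 = 4(1)+2, so it is aromatic (furan).
The 8-membered ring has only sp² ring atoms; a planar conformation would have a fully conjugated π system of 8 electrons. But 8 = 4(2), which is 4n not 4n+2, so it is not aromatic (cyclooctatetraene) — cyclooctatetraene distorts into a non-planar tub to avoid antiaromaticity.
The 7-membered ring has one sp³ carbon, so it is not fully conjugated — not aromatic (cycloheptatriene).
The 4-membered ring has only sp² ring atoms; a planar conformation would have a fully conjugated π system of 4 electrons. But 4 = 4(1), which is 4n not 4n+2, so it is not aromatic (cyclobutadiene) — cyclobutadiene is antiaromatic and distorts to a rectangle.
1 of the 4 rings is aromatic. Total: 1.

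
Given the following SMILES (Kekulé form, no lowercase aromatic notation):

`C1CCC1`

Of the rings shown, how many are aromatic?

0

The SMILES encodes a four-membered saturated carbon ring.
The 4-membered ring has only sp³ atoms, so it is not fully conjugated — not aromatic (cyclobutane).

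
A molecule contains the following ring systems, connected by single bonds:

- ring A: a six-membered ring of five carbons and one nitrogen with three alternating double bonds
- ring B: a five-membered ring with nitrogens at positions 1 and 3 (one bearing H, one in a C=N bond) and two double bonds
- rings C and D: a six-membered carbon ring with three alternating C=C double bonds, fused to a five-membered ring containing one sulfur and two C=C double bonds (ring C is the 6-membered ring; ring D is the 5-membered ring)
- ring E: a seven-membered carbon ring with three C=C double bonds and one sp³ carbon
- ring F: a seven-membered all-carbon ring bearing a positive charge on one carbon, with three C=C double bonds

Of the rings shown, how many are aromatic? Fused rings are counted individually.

Ring A is fully conjugated (every ring atom contributes a p orbital); 3 ring double bonds give 6 π electrons. 6 = 4(1)+2, so ring A is aromatic (pyridine).
Ring B is fully conjugated (every ring atom contributes a p orbital); 2 ring double bonds (4 π electrons) plus a heteroatom lone pair (2) give 6 π electrons. Since 6 = 4n+2 (n=1), ring B is aromatic (imidazole).
Rings C and D form a fused bicyclic system (with one sulfur) with 9 sp² atoms and 10 π electrons from ring double bonds plus a heteroatom lone pair. 10 = 4(2)+2, so the system is aromatic and both rings count as aromatic (benzothiophene).
Ring E has one sp³ carbon, so it is not fully conjugated — not aromatic (cycloheptatriene).
Ring F is planar and fully conjugated; 3 ring double bonds (6 π electrons) plus the carbocation's empty p orbital (0, but keeps the ring conjugated) give 6 π electrons. Since 6 = 4n+2 (n=1), ring F is aromatic (tropylium cation).
Aromatic: A, B, C, D, F. Total: 5.

5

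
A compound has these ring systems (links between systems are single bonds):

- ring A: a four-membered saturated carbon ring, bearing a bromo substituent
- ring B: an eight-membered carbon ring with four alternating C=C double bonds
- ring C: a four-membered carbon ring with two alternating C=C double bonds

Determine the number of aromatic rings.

0

Ring A has only sp³ atoms, so it is not fully conjugated — not aromatic (cyclobutane).
Ring B has only sp² ring atoms; a planar conformation would have a fully conjugated π system of 8 electrons. But 8 = 4(2), which is 4n not 4n+2, so ring B is not aromatic (cyclooctatetraene) — cyclooctatetraene distorts into a non-planar tub to avoid antiaromaticity.
Ring C has only sp² ring atoms; a planar conformation would have a fully conjugated π system of 4 electrons. But 4 = 4(1), which is 4n not 4n+2, so ring C is not aromatic (cyclobutadiene) — cyclobutadiene is antiaromatic and distorts to a rectangle.
No ring is aromatic. Total: 0.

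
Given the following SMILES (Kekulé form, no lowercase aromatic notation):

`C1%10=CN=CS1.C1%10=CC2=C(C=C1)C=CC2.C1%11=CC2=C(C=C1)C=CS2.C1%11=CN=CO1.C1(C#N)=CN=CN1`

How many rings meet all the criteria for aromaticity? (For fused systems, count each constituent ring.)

6

The SMILES encodes a five-membered ring with a sulfur at position 1 and a nitrogen at position 3 (in a C=N bond), with two double bonds; a six-membered carbon ring with three alternating C=C double bonds, fused to a five-membered carbon ring containing one C=C double bond and one sp³ carbon; a six-membered carbon ring with three alternating C=C double bonds, fused to a five-membered ring containing one sulfur and two C=C double bonds; a five-membered ring with an oxygen at position 1 and a nitrogen at position 3 (in a C=N bond), with two double bonds; a five-membered ring with nitrogens at positions 1 and 3 (one bearing H, one in a C=N bond) and two double bonds.
The 5-membered ring with one sulfur and one =N– is fully conjugated (every ring atom contributes a p orbital); 2 ring double bonds (4 π electrons) plus a heteroatom lone pair (2) give 6 π electrons. 6 = 4(1)+2, so it is aromatic (thiazole).
The 6-membered ring is planar and fully conjugated; 3 ring double bonds give 6 π electrons. 6 = 4(1)+2, so it is aromatic (benzene ring).
The 5-membered ring has one sp³ carbon, so it is not fully conjugated — not aromatic (cyclopentene ring).
The fused 6/5-membered bicyclic (with one sulfur) is a single π system with 9 sp² atoms and 10 π electrons from ring double bonds plus a heteroatom lone pair. 10 = 4(2)+2, so the system is aromatic and both rings count as aromatic (benzothiophene).
The 5-membered ring with one oxygen and one =N– is fully conjugated (every ring atom contributes a p orbital); 2 ring double bonds (4 π electrons) plus a heteroatom lone pair (2) give 6 π electrons. 6 = 4(1)+2, so it is aromatic (oxazole).
The 5-membered ring with two nitrogens (one N–H, one =N–) is planar and fully conjugated; 2 ring double bonds (4 π electrons) plus a heteroatom lone pair (2) give 6 π electrons. Since 6 = 4n+2 (n=1), it is aromatic (imidazole).
6 of the 7 rings are aromatic. Total: 6.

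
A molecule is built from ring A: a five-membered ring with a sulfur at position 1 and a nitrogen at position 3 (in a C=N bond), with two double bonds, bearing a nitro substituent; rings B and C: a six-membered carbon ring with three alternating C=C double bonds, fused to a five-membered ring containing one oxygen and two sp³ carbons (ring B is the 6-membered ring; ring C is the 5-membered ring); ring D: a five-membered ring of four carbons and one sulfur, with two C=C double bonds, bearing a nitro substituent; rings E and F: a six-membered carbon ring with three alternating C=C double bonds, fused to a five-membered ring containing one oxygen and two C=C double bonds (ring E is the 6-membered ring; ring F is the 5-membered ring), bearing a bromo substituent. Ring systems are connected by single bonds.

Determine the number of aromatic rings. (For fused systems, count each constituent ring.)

Ring A has a continuous p-orbital overlap around the ring; 2 ring double bonds (4 π electrons) plus a heteroatom lone pair (2) give 6 π electrons. Since 6 = 4n+2 (n=1), ring A is aromatic (thiazole).
Ring B is planar and fully conjugated; 3 ring double bonds give 6 π electrons. Since 6 = 4n+2 (n=1), ring B is aromatic (benzene ring).
Ring C has two sp³ carbons, so it is not fully conjugated — not aromatic (oxolane ring).
Ring D has a continuous p-orbital overlap around the ring; 2 ring double bonds (4 π electrons) plus a heteroatom lone pair (2) give 6 π electrons. Since 6 = 4n+2 (n=1), ring D is aromatic (thiophene).
Rings E and F form a fused bicyclic system (with one oxygen) with 9 sp² atoms and 10 π electrons from ring double bonds plus a heteroatom lone pair. 10 = 4(2)+2, so the system is aromatic and both rings count as aromatic (benzofuran).
Aromatic: A, B, D, E, F. Total: 5.

5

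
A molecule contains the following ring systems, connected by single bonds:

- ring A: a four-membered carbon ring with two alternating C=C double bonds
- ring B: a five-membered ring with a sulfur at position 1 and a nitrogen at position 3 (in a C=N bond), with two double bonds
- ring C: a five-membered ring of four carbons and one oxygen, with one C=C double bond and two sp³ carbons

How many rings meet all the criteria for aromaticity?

Ring A has only sp² ring atoms; a planar conformation would have a fully conjugated π system of 4 electrons. But 4 = 4(1), which is 4n not 4n+2, so ring A is not aromatic (cyclobutadiene) — cyclobutadiene is antiaromatic and distorts to a rectangle.
Ring B has a continuous p-orbital overlap around the ring; 2 ring double bonds (4 π electrons) plus a heteroatom lone pair (2) give 6 π electrons. Since 6 = 4n+2 (n=1), ring B is aromatic (thiazole).
Ring C has two sp³ carbons, so it is not fully conjugated — not aromatic (2,3-dihydrofuran).
Aromatic: B. Total: 1.

1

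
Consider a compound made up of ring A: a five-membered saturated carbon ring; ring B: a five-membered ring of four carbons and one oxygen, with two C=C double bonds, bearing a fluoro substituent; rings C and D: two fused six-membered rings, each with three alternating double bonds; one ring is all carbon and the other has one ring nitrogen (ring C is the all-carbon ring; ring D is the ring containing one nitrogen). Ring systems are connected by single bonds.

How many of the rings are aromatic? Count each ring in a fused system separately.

3

Ring A has only sp³ atoms, so it is not fully conjugated — not aromatic (cyclopentane).
Ring B is fully conjugated (every ring atom contributes a p orbital); 2 ring double bonds (4 π electrons) plus a heteroatom lone pair (2) give 6 π electrons. That satisfies 4n+2 with n=1, so ring B is aromatic (furan).
Rings C and D form a fused bicyclic system (with one nitrogen) with 10 sp² atoms and 10 π electrons from ring double bonds. 10 = 4(2)+2, so the system is aromatic and both rings count as aromatic (quinoline).
Aromatic: B, C, D. Total: 3.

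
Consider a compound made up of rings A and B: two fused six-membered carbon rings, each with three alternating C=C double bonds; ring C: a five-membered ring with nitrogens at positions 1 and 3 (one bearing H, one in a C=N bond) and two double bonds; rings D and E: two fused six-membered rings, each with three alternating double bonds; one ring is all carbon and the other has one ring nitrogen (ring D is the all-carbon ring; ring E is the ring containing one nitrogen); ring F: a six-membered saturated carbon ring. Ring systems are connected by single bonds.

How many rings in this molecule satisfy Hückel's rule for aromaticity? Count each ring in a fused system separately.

Rings A and B form a fused bicyclic system with 10 sp² atoms and 10 π electrons from ring double bonds. 10 = 4(2)+2, so the system is aromatic and both rings count as aromatic (naphthalene).
Ring C is planar and fully conjugated; 2 ring double bonds (4 π electrons) plus a heteroatom lone pair (2) give 6 π electrons. 6 = 4(1)+2, so ring C is aromatic (imidazole).
Rings D and E form a fused bicyclic system (with one nitrogen) with 10 sp² atoms and 10 π electrons from ring double bonds. 10 = 4(2)+2, so the system is aromatic and both rings count as aromatic (quinoline).
Ring F has only sp³ atoms, so it is not fully conjugated — not aromatic (cyclohexane).
Aromatic: A, B, C, D, E. Total: 5.

5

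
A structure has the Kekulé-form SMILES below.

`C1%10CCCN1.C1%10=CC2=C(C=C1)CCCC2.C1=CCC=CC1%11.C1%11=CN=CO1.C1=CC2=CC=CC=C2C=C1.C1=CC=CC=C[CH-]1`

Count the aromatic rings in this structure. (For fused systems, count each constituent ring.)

The SMILES encodes a five-membered saturated ring of four carbons and one N–H nitrogen; a six-membered carbon ring with three alternating C=C double bonds, fused to a saturated six-membered carbon ring; a six-membered carbon ring with two isolated C=C double bonds and two sp³ carbons; a five-membered ring with an oxygen at position 1 and a nitrogen at position 3 (in a C=N bond), with two double bonds; two fused six-membered carbon rings, each with three alternating C=C double bonds; a seven-membered all-carbon ring bearing a negative charge on one carbon, with three C=C double bonds.
The 5-membered ring with one N–H has only sp³ atoms, so it is not fully conjugated — not aromatic (pyrrolidine).
The 6-membered ring is fully conjugated (every ring atom contributes a p orbital); 3 ring double bonds give 6 π electrons. That satisfies 4n+2 with n=1, so it is aromatic (benzene ring).
The second 6-membered ring has four sp³ carbons, so it is not fully conjugated — not aromatic (cyclohexane ring).
The third 6-membered ring has two sp³ carbons, so it is not fully conjugated — not aromatic (1,4-cyclohexadiene).
The 5-membered ring with one oxygen and one =N– is fully conjugated (every ring atom contributes a p orbital); 2 ring double bonds (4 π electrons) plus a heteroatom lone pair (2) give 6 π electrons. Since 6 = 4n+2 (n=1), it is aromatic (oxazole).
The fused 6/6-membered bicyclic is a single π system with 10 sp² atoms and 10 π electrons from ring double bonds. 10 = 4(2)+2, so the system is aromatic and both rings count as aromatic (naphthalene).
The 7-membered ring has only sp² ring atoms; a planar conformation would have a fully conjugated π system of 8 electrons. But 8 = 4(2), which is 4n not 4n+2, so it is not aromatic (cycloheptatrienyl anion).
4 of the 8 rings are aromatic. Total: 4.

4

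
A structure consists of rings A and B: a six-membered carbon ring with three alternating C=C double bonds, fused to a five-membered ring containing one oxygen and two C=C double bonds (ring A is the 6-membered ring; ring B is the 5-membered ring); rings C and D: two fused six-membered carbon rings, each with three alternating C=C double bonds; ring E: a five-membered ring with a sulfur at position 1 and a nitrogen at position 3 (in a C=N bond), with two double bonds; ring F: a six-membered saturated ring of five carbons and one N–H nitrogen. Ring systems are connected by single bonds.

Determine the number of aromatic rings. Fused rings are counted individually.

Rings A and B form a fused bicyclic system (with one oxygen) with 9 sp² atoms and 10 π electrons from ring double bonds plus a heteroatom lone pair. 10 = 4(2)+2, so the system is aromatic and both rings count as aromatic (benzofuran).
Rings C and D form a fused bicyclic system with 10 sp² atoms and 10 π electrons from ring double bonds. 10 = 4(2)+2, so the system is aromatic and both rings count as aromatic (naphthalene).
Ring E has a continuous p-orbital overlap around the ring; 2 ring double bonds (4 π electrons) plus a heteroatom lone pair (2) give 6 π electrons. That satisfies 4n+2 with n=1, so ring E is aromatic (thiazole).
Ring F has only sp³ atoms, so it is not fully conjugated — not aromatic (piperidine).
Aromatic: A, B, C, D, E. Total: 5.

5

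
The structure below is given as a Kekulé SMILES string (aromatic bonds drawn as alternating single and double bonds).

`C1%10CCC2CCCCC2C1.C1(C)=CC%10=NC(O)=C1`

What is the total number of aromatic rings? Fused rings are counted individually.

The SMILES encodes two fused six-membered saturated carbon rings; a six-membered ring of five carbons and one nitrogen with three alternating double bonds.
The 6-membered ring has only sp³ atoms, so it is not fully conjugated — not aromatic (cyclohexane ring).
The second 6-membered ring has only sp³ atoms, so it is not fully conjugated — not aromatic (cyclohexane ring).
The 6-membered ring with one nitrogen is fully conjugated (every ring atom contributes a p orbital); 3 ring double bonds give 6 π electrons. 6 = 4(1)+2, so it is aromatic (pyridine).
1 of the 3 rings is aromatic. Total: 1.

1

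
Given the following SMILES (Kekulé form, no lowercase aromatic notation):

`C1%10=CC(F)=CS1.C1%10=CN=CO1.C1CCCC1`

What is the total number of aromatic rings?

The SMILES encodes a five-membered ring of four carbons and one sulfur, with two C=C double bonds; a five-membered ring with an oxygen at position 1 and a nitrogen at position 3 (in a C=N bond), with two double bonds; a five-membered saturated carbon ring.
The 5-membered ring with one sulfur is fully conjugated (every ring atom contributes a p orbital); 2 ring double bonds (4 π electrons) plus a heteroatom lone pair (2) give 6 π electrons. Since 6 = 4n+2 (n=1), it is aromatic (thiophene).
The 5-membered ring with one oxygen and one =N– is fully conjugated (every ring atom contributes a p orbital); 2 ring double bonds (4 π electrons) plus a heteroatom lone pair (2) give 6 π electrons. Since 6 = 4n+2 (n=1), it is aromatic (oxazole).
The 5-membered ring has only sp³ atoms, so it is not fully conjugated — not aromatic (cyclopentane).
2 of the 3 rings are aromatic. Total: 2.

2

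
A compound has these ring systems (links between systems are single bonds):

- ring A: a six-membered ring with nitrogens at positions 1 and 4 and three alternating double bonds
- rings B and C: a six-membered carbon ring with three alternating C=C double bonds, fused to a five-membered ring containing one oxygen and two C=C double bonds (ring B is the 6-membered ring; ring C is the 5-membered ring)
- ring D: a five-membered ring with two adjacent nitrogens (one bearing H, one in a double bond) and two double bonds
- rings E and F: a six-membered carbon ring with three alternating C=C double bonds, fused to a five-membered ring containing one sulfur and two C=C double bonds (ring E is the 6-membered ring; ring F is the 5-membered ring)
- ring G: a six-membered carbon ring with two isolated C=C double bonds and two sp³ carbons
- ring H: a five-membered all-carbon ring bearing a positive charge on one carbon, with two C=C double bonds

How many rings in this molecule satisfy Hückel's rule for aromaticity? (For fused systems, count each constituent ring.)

Ring A is planar and fully conjugated; 3 ring double bonds give 6 π electrons. That satisfies 4n+2 with n=1, so ring A is aromatic (pyrazine).
Rings B and C form a fused bicyclic system (with one oxygen) with 9 sp² atoms and 10 π electrons from ring double bonds plus a heteroatom lone pair. 10 = 4(2)+2, so the system is aromatic and both rings count as aromatic (benzofuran).
Ring D is planar and fully conjugated; 2 ring double bonds (4 π electrons) plus a heteroatom lone pair (2) give 6 π electrons. Since 6 = 4n+2 (n=1), ring D is aromatic (pyrazole).
Rings E and F form a fused bicyclic system (with one sulfur) with 9 sp² atoms and 10 π electrons from ring double bonds plus a heteroatom lone pair. 10 = 4(2)+2, so the system is aromatic and both rings count as aromatic (benzothiophene).
Ring G has two sp³ carbons, so it is not fully conjugated — not aromatic (1,4-cyclohexadiene).
Ring H has only sp² ring atoms; a planar conformation would have a fully conjugated π system of 4 electrons. But 4 = 4(1), which is 4n not 4n+2, so ring H is not aromatic (cyclopentadienyl cation).
Aromatic: A, B, C, D, E, F. Total: 6.

6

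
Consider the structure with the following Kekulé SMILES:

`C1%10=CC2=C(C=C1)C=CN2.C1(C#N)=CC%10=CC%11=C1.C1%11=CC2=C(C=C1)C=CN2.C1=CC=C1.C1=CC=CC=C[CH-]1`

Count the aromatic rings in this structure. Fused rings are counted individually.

The SMILES encodes a six-membered carbon ring with three alternating C=C double bonds, fused to a five-membered ring containing one N–H nitrogen and two C=C double bonds; a six-membered carbon ring with three alternating C=C double bonds; a six-membered carbon ring with three alternating C=C double bonds, fused to a five-membered ring containing one N–H nitrogen and two C=C double bonds; a four-membered carbon ring with two alternating C=C double bonds; a seven-membered all-carbon ring bearing a negative charge on one carbon, with three C=C double bonds.
The fused 6/5-membered bicyclic (with one N–H) is a single π system with 9 sp² atoms and 10 π electrons from ring double bonds plus a heteroatom lone pair. 10 = 4(2)+2, so the system is aromatic and both rings count as aromatic (indole).
The 6-membered ring has a continuous p-orbital overlap around the ring; 3 ring double bonds give 6 π electrons. That satisfies 4n+2 with n=1, so it is aromatic (benzene).
The fused 6/5-membered bicyclic (with one N–H) is a single π system with 9 sp² atoms and 10 π electrons from ring double bonds plus a heteroatom lone pair. 10 = 4(2)+2, so the system is aromatic and both rings count as aromatic (indole).
The 4-membered ring has only sp² ring atoms; a planar conformation would have a fully conjugated π system of 4 electrons. But 4 = 4(1), which is 4n not 4n+2, so it is not aromatic (cyclobutadiene) — cyclobutadiene is antiaromatic and distorts to a rectangle.
The 7-membered ring has only sp² ring atoms; a planar conformation would have a fully conjugated π system of 8 electrons. But 8 = 4(2), which is 4n not 4n+2, so it is not aromatic (cycloheptatrienyl anion).
5 of the 7 rings are aromatic. Total: 5.

5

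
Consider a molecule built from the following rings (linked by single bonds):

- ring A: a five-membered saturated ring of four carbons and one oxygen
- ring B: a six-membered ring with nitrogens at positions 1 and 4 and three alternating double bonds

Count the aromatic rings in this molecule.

1

Ring A has only sp³ atoms, so it is not fully conjugated — not aromatic (tetrahydrofuran).
Ring B has a continuous p-orbital overlap around the ring; 3 ring double bonds give 6 π electrons. Since 6 = 4n+2 (n=1), ring B is aromatic (pyrazine).
Aromatic: B. Total: 1.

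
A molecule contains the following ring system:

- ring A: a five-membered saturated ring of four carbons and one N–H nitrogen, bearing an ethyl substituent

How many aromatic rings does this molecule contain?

0

Ring A has only sp³ atoms, so it is not fully conjugated — not aromatic (pyrrolidine).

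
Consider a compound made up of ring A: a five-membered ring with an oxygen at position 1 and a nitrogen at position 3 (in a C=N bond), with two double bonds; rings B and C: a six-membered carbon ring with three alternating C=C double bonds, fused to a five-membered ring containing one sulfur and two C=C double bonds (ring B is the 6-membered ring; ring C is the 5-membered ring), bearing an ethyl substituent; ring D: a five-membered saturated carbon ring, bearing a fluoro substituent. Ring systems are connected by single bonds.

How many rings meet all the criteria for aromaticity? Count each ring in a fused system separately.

3

Ring A is fully conjugated (every ring atom contributes a p orbital); 2 ring double bonds (4 π electrons) plus a heteroatom lone pair (2) give 6 π electrons. Since 6 = 4n+2 (n=1), ring A is aromatic (oxazole).
Rings B and C form a fused bicyclic system (with one sulfur) with 9 sp² atoms and 10 π electrons from ring double bonds plus a heteroatom lone pair. 10 = 4(2)+2, so the system is aromatic and both rings count as aromatic (benzothiophene).
Ring D has only sp³ atoms, so it is not fully conjugated — not aromatic (cyclopentane).
Aromatic: A, B, C. Total: 3.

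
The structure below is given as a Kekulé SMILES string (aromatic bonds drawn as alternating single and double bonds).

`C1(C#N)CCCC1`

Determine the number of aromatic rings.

The SMILES encodes a five-membered saturated carbon ring.
The 5-membered ring has only sp³ atoms, so it is not fully conjugated — not aromatic (cyclopentane).

0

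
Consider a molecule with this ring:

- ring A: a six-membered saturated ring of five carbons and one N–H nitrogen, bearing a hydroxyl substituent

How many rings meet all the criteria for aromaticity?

Ring A has only sp³ atoms, so it is not fully conjugated — not aromatic (piperidine).

0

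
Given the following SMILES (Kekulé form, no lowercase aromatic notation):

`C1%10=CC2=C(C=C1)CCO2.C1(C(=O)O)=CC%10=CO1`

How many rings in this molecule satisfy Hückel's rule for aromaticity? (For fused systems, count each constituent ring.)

2

The SMILES encodes a six-membered carbon ring with three alternating C=C double bonds, fused to a five-membered ring containing one oxygen and two sp³ carbons; a five-membered ring of four carbons and one oxygen, with two C=C double bonds.
The 6-membered ring has a continuous p-orbital overlap around the ring; 3 ring double bonds give 6 π electrons. That satisfies 4n+2 with n=1, so it is aromatic (benzene ring).
The 5-membered ring with one oxygen has two sp³ carbons, so it is not fully conjugated — not aromatic (oxolane ring).
The second 5-membered ring with one oxygen has a continuous p-orbital overlap around the ring; 2 ring double bonds (4 π electrons) plus a heteroatom lone pair (2) give 6 π electrons. That satisfies 4n+2 with n=1, so it is aromatic (furan).
2 of the 3 rings are aromatic. Total: 2.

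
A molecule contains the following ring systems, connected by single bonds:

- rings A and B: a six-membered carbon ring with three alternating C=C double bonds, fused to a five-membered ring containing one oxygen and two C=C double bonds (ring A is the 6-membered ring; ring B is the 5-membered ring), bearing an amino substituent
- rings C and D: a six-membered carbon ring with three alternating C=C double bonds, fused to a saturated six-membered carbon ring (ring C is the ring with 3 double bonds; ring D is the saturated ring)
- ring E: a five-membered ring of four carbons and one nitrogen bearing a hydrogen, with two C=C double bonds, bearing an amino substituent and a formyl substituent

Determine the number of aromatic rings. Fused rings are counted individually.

4

Rings A and B form a fused bicyclic system (with one oxygen) with 9 sp² atoms and 10 π electrons from ring double bonds plus a heteroatom lone pair. 10 = 4(2)+2, so the system is aromatic and both rings count as aromatic (benzofuran).
Ring C has a continuous p-orbital overlap around the ring; 3 ring double bonds give 6 π electrons. That satisfies 4n+2 with n=1, so ring C is aromatic (benzene ring).
Ring D has four sp³ carbons, so it is not fully conjugated — not aromatic (cyclohexane ring).
Ring E is fully conjugated (every ring atom contributes a p orbital); 2 ring double bonds (4 π electrons) plus a heteroatom lone pair (2) give 6 π electrons. That satisfies 4n+2 with n=1, so ring E is aromatic (pyrrole).
Aromatic: A, B, C, E. Total: 4.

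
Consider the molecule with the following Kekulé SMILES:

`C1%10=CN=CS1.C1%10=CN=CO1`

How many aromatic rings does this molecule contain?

The SMILES encodes a five-membered ring with a sulfur at position 1 and a nitrogen at position 3 (in a C=N bond), with two double bonds; a five-membered ring with an oxygen at position 1 and a nitrogen at position 3 (in a C=N bond), with two double bonds.
The 5-membered ring with one sulfur and one =N– has a continuous p-orbital overlap around the ring; 2 ring double bonds (4 π electrons) plus a heteroatom lone pair (2) give 6 π electrons. 6 = 4(1)+2, so it is aromatic (thiazole).
The 5-membered ring with one oxygen and one =N– is fully conjugated (every ring atom contributes a p orbital); 2 ring double bonds (4 π electrons) plus a heteroatom lone pair (2) give 6 π electrons. That satisfies 4n+2 with n=1, so it is aromatic (oxazole).
2 of the 2 rings are aromatic. Total: 2.

2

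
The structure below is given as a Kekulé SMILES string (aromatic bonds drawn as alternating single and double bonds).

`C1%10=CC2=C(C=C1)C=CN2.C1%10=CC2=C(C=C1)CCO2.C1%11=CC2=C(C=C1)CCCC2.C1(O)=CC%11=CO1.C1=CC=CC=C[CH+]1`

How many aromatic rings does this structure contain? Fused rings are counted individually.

The SMILES encodes a six-membered carbon ring with three alternating C=C double bonds, fused to a five-membered ring containing one N–H nitrogen and two C=C double bonds; a six-membered carbon ring with three alternating C=C double bonds, fused to a five-membered ring containing one oxygen and two sp³ carbons; a six-membered carbon ring with three alternating C=C double bonds, fused to a saturated six-membered carbon ring; a five-membered ring of four carbons and one oxygen, with two C=C double bonds; a seven-membered all-carbon ring bearing a positive charge on one carbon, with three C=C double bonds.
The fused 6/5-membered bicyclic (with one N–H) is a single π system with 9 sp² atoms and 10 π electrons from ring double bonds plus a heteroatom lone pair. 10 = 4(2)+2, so the system is aromatic and both rings count as aromatic (indole).
The 6-membered ring has a continuous p-orbital overlap around the ring; 3 ring double bonds give 6 π electrons. 6 = 4(1)+2, so it is aromatic (benzene ring).
The 5-membered ring with one oxygen has two sp³ carbons, so it is not fully conjugated — not aromatic (oxolane ring).
The second 6-membered ring is planar and fully conjugated; 3 ring double bonds give 6 π electrons. That satisfies 4n+2 with n=1, so it is aromatic (benzene ring).
The third 6-membered ring has four sp³ carbons, so it is not fully conjugated — not aromatic (cyclohexane ring).
The second 5-membered ring with one oxygen is planar and fully conjugated; 2 ring double bonds (4 π electrons) plus a heteroatom lone pair (2) give 6 π electrons. That satisfies 4n+2 with n=1, so it is aromatic (furan).
The 7-membered ring has a continuous p-orbital overlap around the ring; 3 ring double bonds (6 π electrons) plus the carbocation's empty p orbital (0, but keeps the ring conjugated) give 6 π electrons. Since 6 = 4n+2 (n=1), it is aromatic (tropylium cation).
6 of the 8 rings are aromatic. Total: 6.

6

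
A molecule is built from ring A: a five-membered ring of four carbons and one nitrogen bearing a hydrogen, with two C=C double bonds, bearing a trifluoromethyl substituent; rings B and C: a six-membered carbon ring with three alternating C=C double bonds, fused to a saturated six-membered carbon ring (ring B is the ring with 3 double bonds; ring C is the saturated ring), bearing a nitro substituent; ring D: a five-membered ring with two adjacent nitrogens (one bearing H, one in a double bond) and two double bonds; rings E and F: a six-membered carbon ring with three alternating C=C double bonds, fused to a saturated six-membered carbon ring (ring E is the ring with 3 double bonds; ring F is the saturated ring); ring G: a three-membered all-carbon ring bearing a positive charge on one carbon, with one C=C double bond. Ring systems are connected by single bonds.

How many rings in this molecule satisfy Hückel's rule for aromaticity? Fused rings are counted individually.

Ring A is planar and fully conjugated; 2 ring double bonds (4 π electrons) plus a heteroatom lone pair (2) give 6 π electrons. 6 = 4(1)+2, so ring A is aromatic (pyrrole).
Ring B is planar and fully conjugated; 3 ring double bonds give 6 π electrons. Since 6 = 4n+2 (n=1), ring B is aromatic (benzene ring).
Ring C has four sp³ carbons, so it is not fully conjugated — not aromatic (cyclohexane ring).
Ring D is planar and fully conjugated; 2 ring double bonds (4 π electrons) plus a heteroatom lone pair (2) give 6 π electrons. Since 6 = 4n+2 (n=1), ring D is aromatic (pyrazole).
Ring E is planar and fully conjugated; 3 ring double bonds give 6 π electrons. That satisfies 4n+2 with n=1, so ring E is aromatic (benzene ring).
Ring F has four sp³ carbons, so it is not fully conjugated — not aromatic (cyclohexane ring).
Ring G is planar and fully conjugated; 1 ring double bond (2 π electrons) plus the carbocation's empty p orbital (0, but keeps the ring conjugated) give 2 π electrons. 2 = 4(0)+2, so ring G is aromatic (cyclopropenyl cation).
Aromatic: A, B, D, E, G. Total: 5.

5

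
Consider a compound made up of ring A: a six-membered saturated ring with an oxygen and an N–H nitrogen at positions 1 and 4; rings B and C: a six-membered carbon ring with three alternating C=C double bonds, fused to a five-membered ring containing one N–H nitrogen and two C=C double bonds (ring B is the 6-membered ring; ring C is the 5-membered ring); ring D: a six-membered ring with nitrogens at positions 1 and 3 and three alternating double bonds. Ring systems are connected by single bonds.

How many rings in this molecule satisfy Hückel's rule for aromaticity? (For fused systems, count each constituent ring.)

Ring A has only sp³ atoms, so it is not fully conjugated — not aromatic (morpholine).
Rings B and C form a fused bicyclic system (with one N–H) with 9 sp² atoms and 10 π electrons from ring double bonds plus a heteroatom lone pair. 10 = 4(2)+2, so the system is aromatic and both rings count as aromatic (indole).
Ring D is fully conjugated (every ring atom contributes a p orbital); 3 ring double bonds give 6 π electrons. Since 6 = 4n+2 (n=1), ring D is aromatic (pyrimidine).
Aromatic: B, C, D. Total: 3.

3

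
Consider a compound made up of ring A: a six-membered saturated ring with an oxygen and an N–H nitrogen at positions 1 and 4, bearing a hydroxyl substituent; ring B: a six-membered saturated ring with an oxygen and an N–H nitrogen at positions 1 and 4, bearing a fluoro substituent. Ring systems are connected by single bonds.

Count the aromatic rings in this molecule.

Ring A has only sp³ atoms, so it is not fully conjugated — not aromatic (morpholine).
Ring B has only sp³ atoms, so it is not fully conjugated — not aromatic (morpholine).
No ring is aromatic. Total: 0.

0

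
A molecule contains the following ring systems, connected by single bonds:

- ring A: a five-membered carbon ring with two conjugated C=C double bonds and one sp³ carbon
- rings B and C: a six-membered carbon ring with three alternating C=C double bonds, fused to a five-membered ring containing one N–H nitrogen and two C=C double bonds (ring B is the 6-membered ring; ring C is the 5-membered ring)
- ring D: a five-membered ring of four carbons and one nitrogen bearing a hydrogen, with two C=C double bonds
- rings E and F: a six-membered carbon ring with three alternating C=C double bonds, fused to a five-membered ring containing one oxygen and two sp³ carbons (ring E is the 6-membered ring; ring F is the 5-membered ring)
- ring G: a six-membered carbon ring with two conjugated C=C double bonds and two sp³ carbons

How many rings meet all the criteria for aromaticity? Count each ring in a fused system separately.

Ring A has one sp³ carbon, so it is not fully conjugated — not aromatic (cyclopentadiene).
Rings B and C form a fused bicyclic system (with one N–H) with 9 sp² atoms and 10 π electrons from ring double bonds plus a heteroatom lone pair. 10 = 4(2)+2, so the system is aromatic and both rings count as aromatic (indole).
Ring D is planar and fully conjugated; 2 ring double bonds (4 π electrons) plus a heteroatom lone pair (2) give 6 π electrons. That satisfies 4n+2 with n=1, so ring D is aromatic (pyrrole).
Ring E is planar and fully conjugated; 3 ring double bonds give 6 π electrons. That satisfies 4n+2 with n=1, so ring E is aromatic (benzene ring).
Ring F has two sp³ carbons, so it is not fully conjugated — not aromatic (oxolane ring).
Ring G has two sp³ carbons, so it is not fully conjugated — not aromatic (1,3-cyclohexadiene).
Aromatic: B, C, D, E. Total: 4.

4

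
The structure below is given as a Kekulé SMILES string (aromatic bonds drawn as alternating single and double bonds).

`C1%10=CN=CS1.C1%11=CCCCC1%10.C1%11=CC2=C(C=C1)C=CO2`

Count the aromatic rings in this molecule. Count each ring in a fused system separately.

3

The SMILES encodes a five-membered ring with a sulfur at position 1 and a nitrogen at position 3 (in a C=N bond), with two double bonds; a six-membered carbon ring with one C=C double bond; a six-membered carbon ring with three alternating C=C double bonds, fused to a five-membered ring containing one oxygen and two C=C double bonds.
The 5-membered ring with one sulfur and one =N– is fully conjugated (every ring atom contributes a p orbital); 2 ring double bonds (4 π electrons) plus a heteroatom lone pair (2) give 6 π electrons. Since 6 = 4n+2 (n=1), it is aromatic (thiazole).
The 6-membered ring has four sp³ carbons, so it is not fully conjugated — not aromatic (cyclohexene).
The fused 6/5-membered bicyclic (with one oxygen) is a single π system with 9 sp² atoms and 10 π electrons from ring double bonds plus a heteroatom lone pair. 10 = 4(2)+2, so the system is aromatic and both rings count as aromatic (benzofuran).
3 of the 4 rings are aromatic. Total: 3.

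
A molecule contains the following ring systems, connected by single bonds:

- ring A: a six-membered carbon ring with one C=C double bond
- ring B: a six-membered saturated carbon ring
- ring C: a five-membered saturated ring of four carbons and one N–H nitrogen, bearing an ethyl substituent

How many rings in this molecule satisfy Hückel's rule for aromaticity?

0

Ring A has four sp³ carbons, so it is not fully conjugated — not aromatic (cyclohexene).
Ring B has only sp³ atoms, so it is not fully conjugated — not aromatic (cyclohexane).
Ring C has only sp³ atoms, so it is not fully conjugated — not aromatic (pyrrolidine).
No ring is aromatic. Total: 0.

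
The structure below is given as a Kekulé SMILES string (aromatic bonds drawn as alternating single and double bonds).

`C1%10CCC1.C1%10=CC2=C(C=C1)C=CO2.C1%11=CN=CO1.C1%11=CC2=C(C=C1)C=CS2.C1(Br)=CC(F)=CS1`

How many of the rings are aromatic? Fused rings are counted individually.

The SMILES encodes a four-membered saturated carbon ring; a six-membered carbon ring with three alternating C=C double bonds, fused to a five-membered ring containing one oxygen and two C=C double bonds; a five-membered ring with an oxygen at position 1 and a nitrogen at position 3 (in a C=N bond), with two double bonds; a six-membered carbon ring with three alternating C=C double bonds, fused to a five-membered ring containing one sulfur and two C=C double bonds; a five-membered ring of four carbons and one sulfur, with two C=C double bonds.
The 4-membered ring has only sp³ atoms, so it is not fully conjugated — not aromatic (cyclobutane).
The fused 6/5-membered bicyclic (with one oxygen) is a single π system with 9 sp² atoms and 10 π electrons from ring double bonds plus a heteroatom lone pair. 10 = 4(2)+2, so the system is aromatic and both rings count as aromatic (benzofuran).
The 5-membered ring with one oxygen and one =N– is fully conjugated (every ring atom contributes a p orbital); 2 ring double bonds (4 π electrons) plus a heteroatom lone pair (2) give 6 π electrons. 6 = 4(1)+2, so it is aromatic (oxazole).
The fused 6/5-membered bicyclic (with one sulfur) is a single π system with 9 sp² atoms and 10 π electrons from ring double bonds plus a heteroatom lone pair. 10 = 4(2)+2, so the system is aromatic and both rings count as aromatic (benzothiophene).
The 5-membered ring with one sulfur is fully conjugated (every ring atom contributes a p orbital); 2 ring double bonds (4 π electrons) plus a heteroatom lone pair (2) give 6 π electrons. 6 = 4(1)+2, so it is aromatic (thiophene).
6 of the 7 rings are aromatic. Total: 6.

6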